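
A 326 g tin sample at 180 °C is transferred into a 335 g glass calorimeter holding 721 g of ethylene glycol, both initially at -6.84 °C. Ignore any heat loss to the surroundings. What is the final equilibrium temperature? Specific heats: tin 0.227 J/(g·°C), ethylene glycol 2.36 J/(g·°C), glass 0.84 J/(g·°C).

Net heat exchanged in the isolated system is zero:
326·0.227·(T − 180) + 721·2.36·(T − (-6.84)) + 335·0.84·(T − (-6.84)) = 0
74(T − 180) + 1701.6(T − (-6.84)) + 281.4(T − (-6.84)) = 0
(74 + 1701.6 + 281.4) T = 74·180 + 1701.6·(-6.84) + 281.4·(-6.84)
T ≈ -0.12 °C

T_f ≈ -0.1 °C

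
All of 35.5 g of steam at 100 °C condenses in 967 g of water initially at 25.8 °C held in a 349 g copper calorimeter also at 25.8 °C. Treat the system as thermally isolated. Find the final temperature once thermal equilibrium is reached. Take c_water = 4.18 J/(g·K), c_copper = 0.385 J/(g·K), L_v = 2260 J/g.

Setting the total heat transfer to zero:
condense steam: −35.5×2260 = −80230; condensate cools 100→T: 35.5×4.18×(T − 100) = 148.39(T − 100); original water: 4042.1(T − 25.8); copper cup: 349×0.385×(T − 25.8) = 134.37(T − 25.8)
4324.8 T = 80230 + 14839 + 107752 = 202821
T ≈ 46.90 °C (< 100 °C, so full condensation is consistent).

T_f ≈ 46.9 °C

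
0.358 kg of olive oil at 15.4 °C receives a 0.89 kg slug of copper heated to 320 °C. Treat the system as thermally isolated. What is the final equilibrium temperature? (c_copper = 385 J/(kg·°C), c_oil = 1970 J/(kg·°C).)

T_f ≈ 115.0 °C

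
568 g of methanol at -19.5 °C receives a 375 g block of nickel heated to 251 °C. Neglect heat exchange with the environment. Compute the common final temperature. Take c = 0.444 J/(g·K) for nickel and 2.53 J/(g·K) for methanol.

Set heat shed by the hot body equal to heat absorbed by the cold body:
375×0.444×(251 − T) = 568×2.53×(T − (-19.5))
166.5(251 − T) = 1437(T − (-19.5))
1603.5 T = 13769  ⇒  T ≈ 8.59 °C

T_f ≈ 8.6 °C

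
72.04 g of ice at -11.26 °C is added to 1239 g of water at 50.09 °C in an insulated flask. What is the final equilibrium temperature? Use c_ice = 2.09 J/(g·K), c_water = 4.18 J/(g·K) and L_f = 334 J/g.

T_f ≈ 42.6 °C

Setting the total heat transfer to zero:
ice -11.26→0 °C: 72.04×2.09×11.26 = 1695.3; melt ice: 72.04×334 = 24061; meltwater 0→T: 72.04×4.18×T = 301.13 T; water: 5179(T − 50.09)
5480.1 T = 259417 − 25757 = 233660
T ≈ 42.64 °C (positive, so assuming full melt was valid).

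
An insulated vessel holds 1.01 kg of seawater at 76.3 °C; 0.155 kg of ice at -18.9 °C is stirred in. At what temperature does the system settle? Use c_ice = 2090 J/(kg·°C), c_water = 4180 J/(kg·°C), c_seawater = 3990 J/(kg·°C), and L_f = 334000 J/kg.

T_f ≈ 53.4 °C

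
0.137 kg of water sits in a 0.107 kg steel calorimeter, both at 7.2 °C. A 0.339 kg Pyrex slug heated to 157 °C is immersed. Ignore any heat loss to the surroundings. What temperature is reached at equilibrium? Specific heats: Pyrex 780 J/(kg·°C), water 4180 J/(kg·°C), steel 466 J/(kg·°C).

T_f ≈ 51.9 °C

Taking heat into each body as positive, Σ m c ΔT = 0:
0.339·780·(T − 157) + 0.137·4180·(T − 7.2) + 0.107·466·(T − 7.2) = 0
264.42(T − 157) + 572.66(T − 7.2) + 49.86(T − 7.2) = 0
(264.42 + 572.66 + 49.86) T = 264.42·157 + 572.66·7.2 + 49.86·7.2
T ≈ 51.86 °C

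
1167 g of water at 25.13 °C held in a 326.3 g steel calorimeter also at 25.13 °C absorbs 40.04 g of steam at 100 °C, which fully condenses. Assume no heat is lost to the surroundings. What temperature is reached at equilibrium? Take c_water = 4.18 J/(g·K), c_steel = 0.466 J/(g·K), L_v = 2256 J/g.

T_f ≈ 44.9 °C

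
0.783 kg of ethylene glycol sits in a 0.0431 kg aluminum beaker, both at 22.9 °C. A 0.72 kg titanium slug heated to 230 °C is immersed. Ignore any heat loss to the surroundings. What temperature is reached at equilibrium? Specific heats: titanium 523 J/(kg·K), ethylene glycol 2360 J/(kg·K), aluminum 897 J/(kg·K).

Let T be the final temperature. ΣQ_i = 0:
0.72×523×(T − 230) + 0.783×2360×(T − 22.9) + 0.0431×897×(T − 22.9) = 0
(376.56 + 1847.9 + 38.66) T = 376.56×230 + 1847.9×22.9 + 38.66×22.9
T = 129811/2263.1 ≈ 57.36 °C

T_f ≈ 57.4 °C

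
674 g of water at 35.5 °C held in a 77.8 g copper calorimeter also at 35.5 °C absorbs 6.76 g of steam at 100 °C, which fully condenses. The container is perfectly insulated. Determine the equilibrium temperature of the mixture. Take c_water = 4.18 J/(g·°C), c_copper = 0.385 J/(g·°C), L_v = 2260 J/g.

Net heat exchanged in the isolated system is zero:
latent heat released on condensation: 6.76×2260 = 15278
  condensed water 100 °C→T: 28.26(T − 100)
  original water: 2817.3(T − 35.5)
  copper cup: 77.8×0.385×(T − 35.5) = 29.95(T − 35.5)
2875.5 T = 15278 + 2825.7 + 101078 = 119181
T ≈ 41.45 °C — below 100 °C, confirming all the steam condensed.

T_f ≈ 41.4 °C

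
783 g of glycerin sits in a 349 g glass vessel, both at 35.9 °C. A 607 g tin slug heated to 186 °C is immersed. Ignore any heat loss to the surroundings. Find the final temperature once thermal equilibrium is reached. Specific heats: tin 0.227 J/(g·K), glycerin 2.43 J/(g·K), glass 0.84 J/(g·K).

T_f ≈ 44.8 °C

T_f = Σ m_i c_i T_i / Σ m_i c_i:
T_f = (137.79·186 + 1902.7·35.9 + 293.16·35.9) / (137.79 + 1902.7 + 293.16)
    = 104460 / 2333.6 ≈ 44.76 °C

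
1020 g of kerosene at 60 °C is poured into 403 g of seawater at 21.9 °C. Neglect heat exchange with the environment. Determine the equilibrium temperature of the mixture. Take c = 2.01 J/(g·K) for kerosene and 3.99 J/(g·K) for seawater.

T_f ≈ 43.3 °C

Energy conservation, ΣQ = 0:
1020·2.01·(T − 60) + 403·3.99·(T − 21.9) = 0
2050.2(T − 60) + 1608(T − 21.9) = 0
3658.2 T = 158227
T = 158227 / 3658.2 = 43.3 °C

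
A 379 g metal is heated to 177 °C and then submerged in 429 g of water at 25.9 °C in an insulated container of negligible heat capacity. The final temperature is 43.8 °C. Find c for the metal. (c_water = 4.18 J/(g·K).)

c ≈ 0.636 J/(g·K)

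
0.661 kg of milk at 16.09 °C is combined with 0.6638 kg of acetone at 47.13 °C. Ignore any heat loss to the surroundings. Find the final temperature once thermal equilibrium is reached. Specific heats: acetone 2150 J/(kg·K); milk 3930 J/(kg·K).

Set heat shed by the hot body equal to heat absorbed by the cold body:
0.6638×2150×(47.13 − T) = 0.661×3930×(T − 16.09)
1427.2(47.13 − T) = 2597.7(T − 16.09)
4024.9 T = 109060  ⇒  T ≈ 27.10 °C

T_f ≈ 27.1 °C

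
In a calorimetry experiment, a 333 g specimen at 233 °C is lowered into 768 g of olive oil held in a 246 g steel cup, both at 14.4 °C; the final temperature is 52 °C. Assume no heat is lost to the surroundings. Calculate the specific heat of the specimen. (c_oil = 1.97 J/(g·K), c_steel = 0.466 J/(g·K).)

c ≈ 1.02 J/(g·K)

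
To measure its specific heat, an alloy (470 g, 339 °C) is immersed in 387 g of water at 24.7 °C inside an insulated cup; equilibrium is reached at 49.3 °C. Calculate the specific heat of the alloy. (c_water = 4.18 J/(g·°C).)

c ≈ 0.292 J/(g·°C)

Energy conservation, ΣQ = 0:
470·c·(49.3 − 339) + 387·4.18·(49.3 − 24.7) = 0
-136159 c = -39794
c = -39794/-136159 ≈ 0.2923 J/(g·°C)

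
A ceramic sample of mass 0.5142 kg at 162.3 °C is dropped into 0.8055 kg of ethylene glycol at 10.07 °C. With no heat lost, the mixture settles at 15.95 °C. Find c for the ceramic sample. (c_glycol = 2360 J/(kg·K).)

c ≈ 149 J/(kg·K)

Heat gained plus heat lost sum to zero:
0.5142×c×(15.95 − 162.3) + 0.8055×2360×(15.95 − 10.07) = 0
-75.25 c = -11178
c = -11178/-75.25 ≈ 148.5 J/(kg·K)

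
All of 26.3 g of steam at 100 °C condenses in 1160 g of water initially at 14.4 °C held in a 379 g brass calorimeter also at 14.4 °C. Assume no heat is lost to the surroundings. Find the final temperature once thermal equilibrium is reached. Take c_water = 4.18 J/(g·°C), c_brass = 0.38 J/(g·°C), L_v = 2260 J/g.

T_f ≈ 27.9 °C

Setting the total heat transfer to zero:
condense steam: −26.3·2260 = −59438
  condensed water 100 °C→T: 109.93(T − 100)
  original water: 4848.8(T − 14.4)
  brass cup: 379·0.38·(T − 14.4) = 144.02(T − 14.4)
5102.8 T = 59438 + 10993 + 71897 = 142328
T ≈ 27.89 °C — below 100 °C, confirming all the steam condensed.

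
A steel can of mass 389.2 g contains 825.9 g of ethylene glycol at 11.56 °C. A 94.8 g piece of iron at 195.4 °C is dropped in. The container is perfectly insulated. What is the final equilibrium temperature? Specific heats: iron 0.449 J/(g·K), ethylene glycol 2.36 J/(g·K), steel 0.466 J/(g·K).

Setting the total heat transfer to zero:
94.8*0.449*(T − 195.4) + 825.9*2.36*(T − 11.56) + 389.2*0.466*(T − 11.56) = 0
42.57(T − 195.4) + 1949.1(T − 11.56) + 181.37(T − 11.56) = 0
(42.57 + 1949.1 + 181.37) T = 42.57*195.4 + 1949.1*11.56 + 181.37*11.56
T ≈ 15.16 °C

T_f ≈ 15.2 °C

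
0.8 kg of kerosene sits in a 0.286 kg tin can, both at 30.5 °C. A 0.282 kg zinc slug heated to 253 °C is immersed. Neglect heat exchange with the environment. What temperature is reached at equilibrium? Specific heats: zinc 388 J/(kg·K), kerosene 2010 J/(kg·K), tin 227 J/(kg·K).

T_f ≈ 44.2 °C

Taking heat into each body as positive, Σ m c ΔT = 0:
0.282*388*(T − 253) + 0.8*2010*(T − 30.5) + 0.286*227*(T − 30.5) = 0
(109.42 + 1608 + 64.92) T = 109.42*253 + 1608*30.5 + 64.92*30.5
T = 78706/1782.3 ≈ 44.16 °C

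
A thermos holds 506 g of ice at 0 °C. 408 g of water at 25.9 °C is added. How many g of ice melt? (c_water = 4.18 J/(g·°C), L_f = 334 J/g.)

m_melted ≈ 132 g

Heat available from the water dropping to 0 °C: 408×4.18×25.9 = 44171 J.
Melting all 506 g of ice would need 506×334 = 169004 J.
Since 44171 < 169004 J, not all the ice melts; equilibrium is at 0 °C.
m_melted×334 = 44171  ⇒  m_melted ≈ 132.2 g.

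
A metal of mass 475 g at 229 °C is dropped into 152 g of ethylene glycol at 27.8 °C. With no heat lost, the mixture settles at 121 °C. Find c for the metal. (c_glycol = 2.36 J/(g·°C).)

c ≈ 0.652 J/(g·°C)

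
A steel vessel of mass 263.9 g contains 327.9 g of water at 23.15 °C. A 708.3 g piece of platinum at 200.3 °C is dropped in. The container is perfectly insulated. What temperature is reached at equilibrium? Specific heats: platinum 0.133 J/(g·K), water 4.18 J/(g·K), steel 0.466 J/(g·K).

T_f ≈ 33.7 °C

Setting the total heat transfer to zero:
708.3·0.133·(T − 200.3) + 327.9·4.18·(T − 23.15) + 263.9·0.466·(T − 23.15) = 0
94.2(T − 200.3) + 1370.6(T − 23.15) + 122.98(T − 23.15) = 0
(94.2 + 1370.6 + 122.98) T = 94.2·200.3 + 1370.6·23.15 + 122.98·23.15
T = 53446/1587.8 ≈ 33.66 °C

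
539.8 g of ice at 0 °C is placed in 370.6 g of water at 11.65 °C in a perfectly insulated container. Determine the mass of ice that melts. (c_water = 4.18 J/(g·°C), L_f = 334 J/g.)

m_melted ≈ 54 g

Heat available from the water dropping to 0 °C: 370.6·4.18·11.65 = 18047 J.
Fully melting the ice requires m_ice L_f = 539.8·334 = 180293 J.
That's not enough to melt it all — equilibrium is at 0 °C with ice remaining.
m_melt = 18047 / L_f = 54.03 g.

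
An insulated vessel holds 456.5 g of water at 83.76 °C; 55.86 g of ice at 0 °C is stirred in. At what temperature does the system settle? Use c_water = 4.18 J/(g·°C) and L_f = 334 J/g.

Sum of m c ΔT and latent-heat terms is zero:
melt ice: 55.86×334 = 18657; warm the meltwater: 233.49 T; water: 1908.2(T − 83.76)
2141.7 T = 159828 − 18657 = 141171
T ≈ 65.92 °C. Since T > 0 °C, the all-ice-melts assumption holds.

T_f ≈ 65.9 °C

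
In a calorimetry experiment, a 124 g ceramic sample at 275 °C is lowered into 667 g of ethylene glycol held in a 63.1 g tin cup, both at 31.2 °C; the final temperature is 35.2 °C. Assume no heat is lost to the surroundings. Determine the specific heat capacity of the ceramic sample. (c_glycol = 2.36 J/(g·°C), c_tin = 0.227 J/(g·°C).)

Heat gained plus heat lost sum to zero:
124×c×(35.2 − 275) + 667×2.36×(35.2 − 31.2) + 63.1×0.227×(35.2 − 31.2) = 0
-29735 c = -6353.8
c = -6353.8/-29735 ≈ 0.2137 J/(g·°C)

c ≈ 0.214 J/(g·°C)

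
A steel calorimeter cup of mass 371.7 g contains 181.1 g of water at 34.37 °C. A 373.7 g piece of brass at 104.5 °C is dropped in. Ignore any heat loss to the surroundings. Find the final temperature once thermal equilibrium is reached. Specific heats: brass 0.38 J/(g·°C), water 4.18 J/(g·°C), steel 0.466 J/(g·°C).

T_f ≈ 43.7 °C

Taking heat into each body as positive, Σ m c ΔT = 0:
373.7·0.38·(T − 104.5) + 181.1·4.18·(T − 34.37) + 371.7·0.466·(T − 34.37) = 0
1072.2 T = 46811
T = 46811/1072.2 ≈ 43.66 °C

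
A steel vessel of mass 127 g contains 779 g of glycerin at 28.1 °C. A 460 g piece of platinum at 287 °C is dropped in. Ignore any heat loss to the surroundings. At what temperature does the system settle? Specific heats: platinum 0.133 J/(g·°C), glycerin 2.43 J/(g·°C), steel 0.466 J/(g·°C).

T_f is the heat-capacity-weighted average of the initial temperatures:
T_f = (61.18·287 + 1893·28.1 + 59.18·28.1) / (61.18 + 1893 + 59.18)
    = 72414 / 2013.3 ≈ 35.97 °C

T_f ≈ 36.0 °C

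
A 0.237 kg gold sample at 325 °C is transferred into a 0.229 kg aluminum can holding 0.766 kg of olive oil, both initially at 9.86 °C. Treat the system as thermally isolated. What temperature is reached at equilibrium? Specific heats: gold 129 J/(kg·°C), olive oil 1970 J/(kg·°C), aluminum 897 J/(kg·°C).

T_f ≈ 15.4 °C

Energy conservation, ΣQ = 0:
0.237*129*(T − 325) + 0.766*1970*(T − 9.86) + 0.229*897*(T − 9.86) = 0
(30.57 + 1509 + 205.41) T = 30.57*325 + 1509*9.86 + 205.41*9.86
T = 26841/1745 ≈ 15.38 °C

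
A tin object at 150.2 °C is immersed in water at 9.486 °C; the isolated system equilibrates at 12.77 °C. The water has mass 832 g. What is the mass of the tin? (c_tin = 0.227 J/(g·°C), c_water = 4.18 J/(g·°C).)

m ≈ 366 g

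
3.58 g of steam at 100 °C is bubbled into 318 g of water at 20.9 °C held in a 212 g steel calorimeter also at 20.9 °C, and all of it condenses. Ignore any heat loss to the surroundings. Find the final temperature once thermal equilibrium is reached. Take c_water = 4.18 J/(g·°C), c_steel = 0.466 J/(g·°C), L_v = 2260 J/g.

Setting the total heat transfer to zero:
latent heat released on condensation: 3.58·2260 = 8090.8
  condensate cools 100→T: 3.58·4.18·(T − 100) = 14.96(T − 100)
  original water: 1329.2(T − 20.9)
  steel cup: 212·0.466·(T − 20.9) = 98.79(T − 20.9)
1443 T = 8090.8 + 1496.4 + 29846 = 39433
T ≈ 27.33 °C — below 100 °C, confirming all the steam condensed.

T_f ≈ 27.3 °C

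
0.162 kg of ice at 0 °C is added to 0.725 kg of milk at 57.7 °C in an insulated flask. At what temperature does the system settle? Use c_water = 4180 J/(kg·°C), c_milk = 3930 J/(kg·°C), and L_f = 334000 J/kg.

T_f ≈ 31.3 °C

Let T be the final temperature. ΣQ_i = 0:
melt ice: 0.162×334000 = 54108; warm the meltwater: 677.16 T; milk cools: 0.725×3930×(T − 57.7) = 2849.2(T − 57.7)
3526.4 T = 164402 − 54108 = 110294
T ≈ 31.28 °C — above 0 °C, consistent with complete melting.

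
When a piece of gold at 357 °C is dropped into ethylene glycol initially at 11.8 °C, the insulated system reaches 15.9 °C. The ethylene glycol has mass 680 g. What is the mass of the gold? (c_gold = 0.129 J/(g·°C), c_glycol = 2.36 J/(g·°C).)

|Q_gold| = |Q_glycol|:
m·0.129·(357 − 15.9) = 680·2.36·(15.9 − 11.8)
44 m = 6579.7  ⇒  m ≈ 149.5 g

m ≈ 150 g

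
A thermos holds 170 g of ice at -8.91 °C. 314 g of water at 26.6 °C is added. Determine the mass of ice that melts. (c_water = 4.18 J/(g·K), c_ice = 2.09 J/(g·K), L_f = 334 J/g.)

Cooling the water to 0 °C releases 314·4.18·26.6 = 34913 J.
Warming the ice to 0 °C takes 170·2.09·8.91 = 3165.7 J, leaving 31747 J for melting.
To melt every bit of ice: 170·334 = 56780 J.
Since 31747 < 56780 J, not all the ice melts; equilibrium is at 0 °C.
Mass melted = 31747/334 ≈ 95.05 g.

m_melted ≈ 95.1 g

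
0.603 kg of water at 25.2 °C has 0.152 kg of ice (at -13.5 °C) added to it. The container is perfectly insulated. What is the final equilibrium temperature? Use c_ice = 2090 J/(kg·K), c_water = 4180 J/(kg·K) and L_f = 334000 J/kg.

T_f ≈ 2.7 °C

Energy conservation, ΣQ = 0:
ice -13.5→0 °C: 0.152·2090·13.5 = 4288.7
  latent heat to melt: 0.152·334000 = 50768
  warm the meltwater: 635.36 T
  water cools: 0.603·4180·(T − 25.2) = 2520.5(T − 25.2)
3155.9 T = 63518 − 55057 = 8460.9
T ≈ 2.68 °C. Since T > 0 °C, the all-ice-melts assumption holds.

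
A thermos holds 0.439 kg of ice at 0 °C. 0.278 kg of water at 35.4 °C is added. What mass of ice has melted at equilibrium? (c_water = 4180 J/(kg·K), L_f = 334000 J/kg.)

m_melted ≈ 0.123 kg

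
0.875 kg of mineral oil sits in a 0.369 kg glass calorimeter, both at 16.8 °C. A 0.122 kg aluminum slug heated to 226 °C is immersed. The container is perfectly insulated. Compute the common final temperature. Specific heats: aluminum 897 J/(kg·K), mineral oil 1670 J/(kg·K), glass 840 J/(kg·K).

Conservation of energy gives ΣQ = 0:
0.122·897·(T − 226) + 0.875·1670·(T − 16.8) + 0.369·840·(T − 16.8) = 0
109.43(T − 226) + 1461.2(T − 16.8) + 309.96(T − 16.8) = 0
1880.6 T = 54488
T ≈ 28.97 °C

T_f ≈ 29.0 °C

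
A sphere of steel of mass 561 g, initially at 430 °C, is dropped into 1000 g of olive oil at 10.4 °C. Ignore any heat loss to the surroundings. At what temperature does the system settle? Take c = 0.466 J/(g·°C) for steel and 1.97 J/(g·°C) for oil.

T_f ≈ 59.6 °C

Heat gained plus heat lost sum to zero:
561×0.466×(T − 430) + 1000×1.97×(T − 10.4) = 0
(261.43 + 1970) T = 261.43×430 + 1970×10.4
T = 132901 / 2231.4 = 59.6 °C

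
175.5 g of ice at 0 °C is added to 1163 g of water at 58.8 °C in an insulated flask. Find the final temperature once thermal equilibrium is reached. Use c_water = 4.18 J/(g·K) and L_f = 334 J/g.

T_f ≈ 40.6 °C

Conservation of energy gives ΣQ = 0:
melt ice: 175.5×334 = 58617; meltwater 0→T: 175.5×4.18×T = 733.59 T; water: 4861.3(T − 58.8)
5594.9 T = 285847 − 58617 = 227230
T ≈ 40.61 °C (positive, so assuming full melt was valid).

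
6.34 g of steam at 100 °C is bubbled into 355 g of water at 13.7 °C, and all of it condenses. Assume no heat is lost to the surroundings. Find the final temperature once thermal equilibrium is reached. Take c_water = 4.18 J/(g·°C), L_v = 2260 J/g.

Net heat exchanged in the isolated system is zero:
latent heat released on condensation: 6.34·2260 = 14328; condensate cools 100→T: 6.34·4.18·(T − 100) = 26.5(T − 100); original water: 1483.9(T − 13.7)
1510.4 T = 14328 + 2650.1 + 20329 = 37308
T ≈ 24.70 °C — below 100 °C, confirming all the steam condensed.

T_f ≈ 24.7 °C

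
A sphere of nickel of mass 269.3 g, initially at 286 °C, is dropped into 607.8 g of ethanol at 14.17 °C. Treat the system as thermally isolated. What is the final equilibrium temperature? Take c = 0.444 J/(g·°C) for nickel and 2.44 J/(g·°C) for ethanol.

Energy conservation, ΣQ = 0:
269.3*0.444*(T − 286) + 607.8*2.44*(T − 14.17) = 0
119.57(T − 286) + 1483(T − 14.17) = 0
(119.57 + 1483) T = 119.57*286 + 1483*14.17
T ≈ 34.45 °C

T_f ≈ 34.5 °C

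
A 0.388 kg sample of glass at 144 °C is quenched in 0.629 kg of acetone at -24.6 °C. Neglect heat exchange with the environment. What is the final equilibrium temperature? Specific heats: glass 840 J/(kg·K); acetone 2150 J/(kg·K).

Setting the total heat transfer to zero:
0.388·840·(T − 144) + 0.629·2150·(T − (-24.6)) = 0
(325.92 + 1352.3) T = 325.92·144 + 1352.3·(-24.6)
T = 13665/1678.3 ≈ 8.14 °C

T_f ≈ 8.1 °C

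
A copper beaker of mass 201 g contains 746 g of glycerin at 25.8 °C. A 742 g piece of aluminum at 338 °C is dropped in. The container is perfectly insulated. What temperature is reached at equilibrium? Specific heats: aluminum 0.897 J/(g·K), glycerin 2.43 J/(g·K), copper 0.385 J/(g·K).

T_f ≈ 107.1 °C

Heat gained plus heat lost sum to zero:
742·0.897·(T − 338) + 746·2.43·(T − 25.8) + 201·0.385·(T − 25.8) = 0
2555.7 T = 273730
T = 273730/2555.7 ≈ 107.10 °C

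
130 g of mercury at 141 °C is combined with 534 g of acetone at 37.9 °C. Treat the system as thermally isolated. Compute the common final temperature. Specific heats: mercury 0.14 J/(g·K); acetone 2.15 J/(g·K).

T_f ≈ 39.5 °C

Heat gained plus heat lost sum to zero:
130*0.14*(T − 141) + 534*2.15*(T − 37.9) = 0
18.2(T − 141) + 1148.1(T − 37.9) = 0
(18.2 + 1148.1) T = 18.2*141 + 1148.1*37.9
T = 46079/1166.3 ≈ 39.51 °C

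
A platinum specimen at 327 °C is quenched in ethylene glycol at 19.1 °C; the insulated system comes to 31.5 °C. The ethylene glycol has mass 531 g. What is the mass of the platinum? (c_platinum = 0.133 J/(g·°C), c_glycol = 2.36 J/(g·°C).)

|Q_platinum| = |Q_glycol|:
m·0.133·(327 − 31.5) = 531·2.36·(31.5 − 19.1)
39.3 m = 15539  ⇒  m ≈ 395.4 g

m ≈ 395 g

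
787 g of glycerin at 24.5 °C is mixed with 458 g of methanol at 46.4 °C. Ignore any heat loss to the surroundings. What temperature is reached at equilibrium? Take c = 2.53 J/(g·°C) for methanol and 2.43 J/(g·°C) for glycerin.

T_f ≈ 32.8 °C

Net heat exchanged in the isolated system is zero:
458·2.53·(T − 46.4) + 787·2.43·(T − 24.5) = 0
(1158.7 + 1912.4) T = 1158.7·46.4 + 1912.4·24.5
T = 100620/3071.2 ≈ 32.76 °C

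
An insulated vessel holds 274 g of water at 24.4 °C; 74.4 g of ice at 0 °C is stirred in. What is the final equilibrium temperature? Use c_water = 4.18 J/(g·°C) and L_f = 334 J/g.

T_f ≈ 2.1 °C

Let T be the final temperature. ΣQ_i = 0:
latent heat to melt: 74.4·334 = 24850; meltwater 0→T: 74.4·4.18·T = 310.99 T; water: 1145.3(T − 24.4)
1456.3 T = 27946 − 24850 = 3096.2
T ≈ 2.13 °C. Since T > 0 °C, the all-ice-melts assumption holds.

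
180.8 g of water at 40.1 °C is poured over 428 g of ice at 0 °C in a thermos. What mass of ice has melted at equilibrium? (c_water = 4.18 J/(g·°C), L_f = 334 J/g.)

m_melted ≈ 90.7 g

Water can give up m c ΔT = 180.8×4.18×40.1 = 30305 J before reaching 0 °C.
Fully melting the ice requires m_ice L_f = 428×334 = 142952 J.
That's not enough to melt it all — equilibrium is at 0 °C with ice remaining.
m_melt = 30305 / L_f = 90.73 g.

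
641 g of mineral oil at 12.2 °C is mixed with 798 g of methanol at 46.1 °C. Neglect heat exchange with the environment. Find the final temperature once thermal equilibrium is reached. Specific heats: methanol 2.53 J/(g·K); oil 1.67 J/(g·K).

T_f ≈ 34.4 °C

Energy conservation, ΣQ = 0:
798*2.53*(T − 46.1) + 641*1.67*(T − 12.2) = 0
(2018.9 + 1070.5) T = 2018.9*46.1 + 1070.5*12.2
T = 106133 / 3089.4 = 34.4 °C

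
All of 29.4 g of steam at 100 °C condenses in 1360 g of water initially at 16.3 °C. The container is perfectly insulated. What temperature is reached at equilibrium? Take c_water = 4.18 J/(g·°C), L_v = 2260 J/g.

T_f ≈ 29.5 °C

Conservation of energy gives ΣQ = 0:
steam→water at 100 °C releases m L_v = 29.4·2260 = 66444
  condensate cools 100→T: 29.4·4.18·(T − 100) = 122.89(T − 100)
  original water: 5684.8(T − 16.3)
5807.7 T = 66444 + 12289 + 92662 = 171395
T ≈ 29.51 °C (< 100 °C, so full condensation is consistent).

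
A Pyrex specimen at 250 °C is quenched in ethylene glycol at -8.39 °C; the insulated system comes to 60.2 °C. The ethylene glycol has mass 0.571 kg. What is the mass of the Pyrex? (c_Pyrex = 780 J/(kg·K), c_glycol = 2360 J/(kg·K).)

m ≈ 0.624 kg

Heat lost by the Pyrex = heat gained by the glycol:
m·780·(250 − 60.2) = 0.571·2360·(60.2 − (-8.39))
148044 m = 92429  ⇒  m ≈ 0.6243 kg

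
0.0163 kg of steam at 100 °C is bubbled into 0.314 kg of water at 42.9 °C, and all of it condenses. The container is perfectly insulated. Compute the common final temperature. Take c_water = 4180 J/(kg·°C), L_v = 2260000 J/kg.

Let T be the final temperature. ΣQ_i = 0:
condense steam: −0.0163·2260000 = −36838
  condensate cools 100→T: 0.0163·4180·(T − 100) = 68.13(T − 100)
  original water: 1312.5(T − 42.9)
1380.7 T = 36838 + 6813.4 + 56307 = 99959
T ≈ 72.40 °C, under the boiling point, so the assumption holds.

T_f ≈ 72.4 °C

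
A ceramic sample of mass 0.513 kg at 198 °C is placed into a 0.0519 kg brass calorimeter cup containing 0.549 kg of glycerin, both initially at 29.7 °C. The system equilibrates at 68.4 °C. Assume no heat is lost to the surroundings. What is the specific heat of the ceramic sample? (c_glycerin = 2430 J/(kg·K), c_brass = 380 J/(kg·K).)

Let T be the final temperature. ΣQ_i = 0:
0.513·c·(68.4 − 198) + 0.549·2430·(68.4 − 29.7) + 0.0519·380·(68.4 − 29.7) = 0
-66.48 c = -52392
c = -52392/-66.48 ≈ 788 J/(kg·K)

c ≈ 788 J/(kg·K)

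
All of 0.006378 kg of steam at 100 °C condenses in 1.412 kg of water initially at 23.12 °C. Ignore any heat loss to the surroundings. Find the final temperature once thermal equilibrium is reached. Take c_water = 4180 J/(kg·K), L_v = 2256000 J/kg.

Energy balance with sensible and latent terms:
condense steam: −0.006378·2256000 = −14389; condensate cools 100→T: 0.006378·4180·(T − 100) = 26.66(T − 100); water warms: 1.412·4180·(T − 23.12) = 5902.2(T − 23.12)
5928.8 T = 14389 + 2666 + 136458 = 153513
T ≈ 25.89 °C, under the boiling point, so the assumption holds.

T_f ≈ 25.9 °C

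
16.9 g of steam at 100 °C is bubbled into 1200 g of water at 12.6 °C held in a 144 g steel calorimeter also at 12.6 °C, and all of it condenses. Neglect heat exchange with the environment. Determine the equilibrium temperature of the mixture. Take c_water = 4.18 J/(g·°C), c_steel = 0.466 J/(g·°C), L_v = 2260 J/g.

T_f ≈ 21.2 °C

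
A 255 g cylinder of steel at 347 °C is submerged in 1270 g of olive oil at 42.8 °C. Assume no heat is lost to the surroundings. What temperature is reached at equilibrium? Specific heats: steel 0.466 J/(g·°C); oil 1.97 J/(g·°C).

Heat lost by the steel equals heat gained by the oil:
255×0.466×(347 − T) = 1270×1.97×(T − 42.8)
118.83(347 − T) = 2501.9(T − 42.8)
2620.7 T = 148315  ⇒  T ≈ 56.59 °C

T_f ≈ 56.6 °C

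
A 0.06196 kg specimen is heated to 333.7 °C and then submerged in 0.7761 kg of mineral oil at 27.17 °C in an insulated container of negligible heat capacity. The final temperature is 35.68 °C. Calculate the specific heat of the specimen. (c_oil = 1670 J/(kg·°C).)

c ≈ 597 J/(kg·°C)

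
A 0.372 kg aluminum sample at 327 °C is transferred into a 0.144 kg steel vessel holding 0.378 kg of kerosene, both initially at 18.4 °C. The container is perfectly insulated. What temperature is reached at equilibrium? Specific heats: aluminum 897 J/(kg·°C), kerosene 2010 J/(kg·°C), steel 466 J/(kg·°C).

T_f ≈ 107.1 °C

Net heat exchanged in the isolated system is zero:
0.372·897·(T − 327) + 0.378·2010·(T − 18.4) + 0.144·466·(T − 18.4) = 0
333.68(T − 327) + 759.78(T − 18.4) + 67.1(T − 18.4) = 0
1160.6 T = 124329
T = 124329/1160.6 ≈ 107.13 °C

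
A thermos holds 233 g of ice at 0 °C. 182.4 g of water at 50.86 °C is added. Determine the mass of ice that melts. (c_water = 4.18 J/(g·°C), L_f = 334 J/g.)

Cooling the water to 0 °C releases 182.4×4.18×50.86 = 38777 J.
Fully melting the ice requires m_ice L_f = 233×334 = 77822 J.
38777 J < 77822 J, so only part of the ice melts and the system sits at 0 °C.
m_melt = 38777 / L_f = 116.1 g.

m_melted ≈ 116 g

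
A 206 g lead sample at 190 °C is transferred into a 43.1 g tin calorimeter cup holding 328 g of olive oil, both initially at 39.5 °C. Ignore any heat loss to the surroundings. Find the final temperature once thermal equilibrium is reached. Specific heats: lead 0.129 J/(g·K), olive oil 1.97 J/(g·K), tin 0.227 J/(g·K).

Let T be the final temperature. ΣQ_i = 0:
206*0.129*(T − 190) + 328*1.97*(T − 39.5) + 43.1*0.227*(T − 39.5) = 0
682.52 T = 30959
T ≈ 45.36 °C

T_f ≈ 45.4 °C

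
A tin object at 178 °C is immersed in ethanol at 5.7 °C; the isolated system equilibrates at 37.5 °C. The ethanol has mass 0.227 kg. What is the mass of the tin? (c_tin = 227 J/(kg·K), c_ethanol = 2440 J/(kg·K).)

Conservation of energy gives ΣQ = 0:
m·227·(37.5 − 178) + 0.227·2440·(37.5 − 5.7) = 0
-31894 m = -17613
m = -17613/-31894 ≈ 0.5523 kg

m ≈ 0.552 kg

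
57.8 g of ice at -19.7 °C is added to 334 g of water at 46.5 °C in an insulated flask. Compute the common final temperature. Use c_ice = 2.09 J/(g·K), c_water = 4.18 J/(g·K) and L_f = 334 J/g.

T_f ≈ 26.4 °C

Let T be the final temperature. ΣQ_i = 0:
ice -19.7→0 °C: 57.8×2.09×19.7 = 2379.8; fusion: m_ice L_f = 57.8×334 = 19305; warm the meltwater: 241.6 T; water: 1396.1(T − 46.5)
1637.7 T = 64920 − 21685 = 43235
T ≈ 26.40 °C — above 0 °C, consistent with complete melting.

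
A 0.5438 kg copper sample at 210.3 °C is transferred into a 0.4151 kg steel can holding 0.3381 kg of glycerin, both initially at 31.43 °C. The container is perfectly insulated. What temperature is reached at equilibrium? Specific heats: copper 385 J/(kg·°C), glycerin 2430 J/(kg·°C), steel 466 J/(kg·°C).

Conservation of energy gives ΣQ = 0:
0.5438*385*(T − 210.3) + 0.3381*2430*(T − 31.43) + 0.4151*466*(T − 31.43) = 0
209.36(T − 210.3) + 821.58(T − 31.43) + 193.44(T − 31.43) = 0
1224.4 T = 75931
T = 75931 / 1224.4 = 62 °C

T_f ≈ 62.0 °C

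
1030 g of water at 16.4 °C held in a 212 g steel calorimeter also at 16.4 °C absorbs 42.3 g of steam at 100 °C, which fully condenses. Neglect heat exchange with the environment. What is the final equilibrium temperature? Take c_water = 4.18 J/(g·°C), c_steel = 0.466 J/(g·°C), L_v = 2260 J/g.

Net heat exchanged in the isolated system is zero:
latent heat released on condensation: 42.3×2260 = 95598; condensed water 100 °C→T: 176.81(T − 100); water warms: 1030×4.18×(T − 16.4) = 4305.4(T − 16.4); cup: 98.79(T − 16.4)
4581 T = 95598 + 17681 + 72229 = 185508
T ≈ 40.50 °C, under the boiling point, so the assumption holds.

T_f ≈ 40.5 °C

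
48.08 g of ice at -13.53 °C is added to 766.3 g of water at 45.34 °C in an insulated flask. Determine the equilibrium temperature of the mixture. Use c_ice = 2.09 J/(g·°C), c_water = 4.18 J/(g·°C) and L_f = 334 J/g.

T_f ≈ 37.5 °C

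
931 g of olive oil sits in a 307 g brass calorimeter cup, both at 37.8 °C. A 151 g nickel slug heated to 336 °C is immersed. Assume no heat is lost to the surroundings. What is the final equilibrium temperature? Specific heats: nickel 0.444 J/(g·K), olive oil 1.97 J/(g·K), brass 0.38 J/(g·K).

T_f ≈ 47.7 °C

Heat gained plus heat lost sum to zero:
151*0.444*(T − 336) + 931*1.97*(T − 37.8) + 307*0.38*(T − 37.8) = 0
67.04(T − 336) + 1834.1(T − 37.8) + 116.66(T − 37.8) = 0
(67.04 + 1834.1 + 116.66) T = 67.04*336 + 1834.1*37.8 + 116.66*37.8
T = 96264 / 2017.8 = 47.7 °C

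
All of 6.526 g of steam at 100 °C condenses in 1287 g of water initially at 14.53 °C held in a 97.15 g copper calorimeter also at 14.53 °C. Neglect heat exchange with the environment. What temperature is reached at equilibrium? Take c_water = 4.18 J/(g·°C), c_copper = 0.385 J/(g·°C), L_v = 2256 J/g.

Conservation of energy gives ΣQ = 0:
steam→water at 100 °C releases m L_v = 6.526×2256 = 14723; condensate cools 100→T: 6.526×4.18×(T − 100) = 27.28(T − 100); water warms: 1287×4.18×(T − 14.53) = 5379.7(T − 14.53); cup: 37.4(T − 14.53)
5444.3 T = 14723 + 2727.9 + 78710 = 96160
T ≈ 17.66 °C (< 100 °C, so full condensation is consistent).

T_f ≈ 17.7 °C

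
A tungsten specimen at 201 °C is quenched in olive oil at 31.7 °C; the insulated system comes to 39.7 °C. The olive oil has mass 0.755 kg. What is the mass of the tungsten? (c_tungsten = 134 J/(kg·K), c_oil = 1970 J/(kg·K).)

Conservation of energy gives ΣQ = 0:
m·134·(39.7 − 201) + 0.755·1970·(39.7 − 31.7) = 0
-21614 m = -11899
m = -11899/-21614 ≈ 0.5505 kg

m ≈ 0.551 kg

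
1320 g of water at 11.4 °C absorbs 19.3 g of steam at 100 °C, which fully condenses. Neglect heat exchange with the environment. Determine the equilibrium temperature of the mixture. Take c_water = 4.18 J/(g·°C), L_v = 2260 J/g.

T_f ≈ 20.5 °C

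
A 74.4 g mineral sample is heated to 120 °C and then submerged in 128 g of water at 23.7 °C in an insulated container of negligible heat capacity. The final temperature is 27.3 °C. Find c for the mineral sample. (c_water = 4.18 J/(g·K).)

c ≈ 0.279 J/(g·K)

m_s c (T_s − T_f) = m_water c_water (T_f − T_0):
74.4·c·(120 − 27.3) = 128·4.18·(27.3 − 23.7)
6896.9 c = 1926.1  ⇒  c ≈ 0.2793 J/(g·K)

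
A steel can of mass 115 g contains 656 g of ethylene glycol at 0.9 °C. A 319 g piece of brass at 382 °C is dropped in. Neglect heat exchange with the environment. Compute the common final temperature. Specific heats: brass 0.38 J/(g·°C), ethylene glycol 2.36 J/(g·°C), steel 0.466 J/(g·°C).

T_f ≈ 27.7 °C

Conservation of energy gives ΣQ = 0:
319*0.38*(T − 382) + 656*2.36*(T − 0.9) + 115*0.466*(T − 0.9) = 0
121.22(T − 382) + 1548.2(T − 0.9) + 53.59(T − 0.9) = 0
(121.22 + 1548.2 + 53.59) T = 121.22*382 + 1548.2*0.9 + 53.59*0.9
T ≈ 27.71 °C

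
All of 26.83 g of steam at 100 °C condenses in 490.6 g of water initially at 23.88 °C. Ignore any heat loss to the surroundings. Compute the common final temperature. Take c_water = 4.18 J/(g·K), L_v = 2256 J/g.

Energy conservation, ΣQ = 0:
steam→water at 100 °C releases m L_v = 26.83·2256 = 60528; condensate cools 100→T: 26.83·4.18·(T − 100) = 112.15(T − 100); original water: 2050.7(T − 23.88)
2162.9 T = 60528 + 11215 + 48971 = 120714
T ≈ 55.81 °C (< 100 °C, so full condensation is consistent).

T_f ≈ 55.8 °C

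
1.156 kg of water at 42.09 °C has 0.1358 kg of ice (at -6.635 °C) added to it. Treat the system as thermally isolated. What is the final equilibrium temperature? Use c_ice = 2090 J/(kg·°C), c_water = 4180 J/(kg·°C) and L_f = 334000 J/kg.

T_f ≈ 28.9 °C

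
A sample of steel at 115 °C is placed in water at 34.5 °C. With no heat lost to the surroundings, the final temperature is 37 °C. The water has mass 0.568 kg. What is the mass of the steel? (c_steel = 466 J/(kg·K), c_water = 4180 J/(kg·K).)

m ≈ 0.163 kg

|Q_steel| = |Q_water|:
m·466·(115 − 37) = 0.568·4180·(37 − 34.5)
36348 m = 5935.6  ⇒  m ≈ 0.1633 kg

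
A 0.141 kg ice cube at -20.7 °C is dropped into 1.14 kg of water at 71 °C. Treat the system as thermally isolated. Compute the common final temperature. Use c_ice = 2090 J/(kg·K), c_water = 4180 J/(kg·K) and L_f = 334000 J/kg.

T_f ≈ 53.3 °C

Taking heat into each body as positive, Σ m c ΔT = 0:
ice -20.7→0 °C: 0.141·2090·20.7 = 6100.1
  latent heat to melt: 0.141·334000 = 47094
  warm the meltwater: 589.38 T
  water: 4765.2(T − 71)
5354.6 T = 338329 − 53194 = 285135
T ≈ 53.25 °C (positive, so assuming full melt was valid).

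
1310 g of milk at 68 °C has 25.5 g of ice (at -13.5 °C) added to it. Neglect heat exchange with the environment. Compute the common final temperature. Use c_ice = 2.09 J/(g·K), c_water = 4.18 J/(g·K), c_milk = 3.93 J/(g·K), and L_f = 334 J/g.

T_f ≈ 64.9 °C

Energy balance with sensible and latent terms:
warm ice to 0 °C: 25.5×2.09×(0 − (-13.5)) = 719.48; fusion: m_ice L_f = 25.5×334 = 8517; warm the meltwater: 106.59 T; milk cools: 1310×3.93×(T − 68) = 5148.3(T − 68)
5254.9 T = 350084 − 9236.5 = 340848
T ≈ 64.86 °C — above 0 °C, consistent with complete melting.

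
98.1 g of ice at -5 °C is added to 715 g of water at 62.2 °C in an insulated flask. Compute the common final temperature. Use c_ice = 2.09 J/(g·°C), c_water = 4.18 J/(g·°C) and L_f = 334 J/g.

Energy balance with sensible and latent terms:
warm ice to 0 °C: 98.1×2.09×(0 − (-5)) = 1025.1; latent heat to melt: 98.1×334 = 32765; warm the meltwater: 410.06 T; water: 2988.7(T − 62.2)
3398.8 T = 185897 − 33791 = 152107
T ≈ 44.75 °C. Since T > 0 °C, the all-ice-melts assumption holds.

T_f ≈ 44.8 °C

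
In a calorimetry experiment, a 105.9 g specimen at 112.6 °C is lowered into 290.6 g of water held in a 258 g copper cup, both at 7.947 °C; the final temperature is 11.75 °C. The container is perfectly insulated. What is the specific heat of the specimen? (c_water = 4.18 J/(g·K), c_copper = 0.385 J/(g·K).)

c ≈ 0.468 J/(g·K)

Heat gained plus heat lost sum to zero:
105.9·c·(11.75 − 112.6) + 290.6·4.18·(11.75 − 7.947) + 258·0.385·(11.75 − 7.947) = 0
-10680 c = -4997.3
c = -4997.3/-10680 ≈ 0.4679 J/(g·K)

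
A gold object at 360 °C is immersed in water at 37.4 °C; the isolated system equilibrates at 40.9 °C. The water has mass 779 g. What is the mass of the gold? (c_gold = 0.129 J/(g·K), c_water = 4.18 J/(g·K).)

Heat lost by the gold = heat gained by the water:
m·0.129·(360 − 40.9) = 779·4.18·(40.9 − 37.4)
41.16 m = 11397  ⇒  m ≈ 276.9 g

m ≈ 277 g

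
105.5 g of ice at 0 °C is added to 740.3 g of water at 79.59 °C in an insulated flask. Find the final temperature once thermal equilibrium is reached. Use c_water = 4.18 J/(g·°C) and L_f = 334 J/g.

Sum of m c ΔT and latent-heat terms is zero:
latent heat to melt: 105.5×334 = 35237
  meltwater 0→T: 105.5×4.18×T = 440.99 T
  water cools: 740.3×4.18×(T − 79.59) = 3094.5(T − 79.59)
3535.4 T = 246288 − 35237 = 211051
T ≈ 59.70 °C — above 0 °C, consistent with complete melting.

T_f ≈ 59.7 °C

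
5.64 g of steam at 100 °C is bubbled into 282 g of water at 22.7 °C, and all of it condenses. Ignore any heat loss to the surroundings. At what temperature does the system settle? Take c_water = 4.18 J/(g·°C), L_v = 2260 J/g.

Conservation of energy gives ΣQ = 0:
condense steam: −5.64×2260 = −12746
  condensate cools 100→T: 5.64×4.18×(T − 100) = 23.58(T − 100)
  original water: 1178.8(T − 22.7)
1202.3 T = 12746 + 2357.5 + 26758 = 41862
T ≈ 34.82 °C — below 100 °C, confirming all the steam condensed.

T_f ≈ 34.8 °C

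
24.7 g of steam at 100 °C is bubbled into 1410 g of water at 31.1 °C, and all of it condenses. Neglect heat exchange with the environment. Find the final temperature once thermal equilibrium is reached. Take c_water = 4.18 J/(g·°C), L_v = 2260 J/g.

Setting the total heat transfer to zero:
condense steam: −24.7×2260 = −55822
  condensate cools 100→T: 24.7×4.18×(T − 100) = 103.25(T − 100)
  original water: 5893.8(T − 31.1)
5997 T = 55822 + 10325 + 183297 = 249444
T ≈ 41.59 °C, under the boiling point, so the assumption holds.

T_f ≈ 41.6 °C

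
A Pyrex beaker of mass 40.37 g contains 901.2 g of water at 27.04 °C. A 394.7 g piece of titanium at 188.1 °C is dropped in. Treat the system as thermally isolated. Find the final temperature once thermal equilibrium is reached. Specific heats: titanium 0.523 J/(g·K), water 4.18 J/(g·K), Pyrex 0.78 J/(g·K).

T_f ≈ 35.3 °C

Heat gained plus heat lost sum to zero:
394.7*0.523*(T − 188.1) + 901.2*4.18*(T − 27.04) + 40.37*0.78*(T − 27.04) = 0
206.43(T − 188.1) + 3767(T − 27.04) + 31.49(T − 27.04) = 0
(206.43 + 3767 + 31.49) T = 206.43*188.1 + 3767*27.04 + 31.49*27.04
T = 141541 / 4004.9 = 35.3 °C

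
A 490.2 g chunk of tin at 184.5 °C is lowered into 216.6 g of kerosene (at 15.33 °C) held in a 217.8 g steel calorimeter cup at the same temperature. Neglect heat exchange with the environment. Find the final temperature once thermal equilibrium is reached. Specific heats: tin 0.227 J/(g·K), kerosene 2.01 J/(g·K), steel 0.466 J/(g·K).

T_f ≈ 44.4 °C

Setting the total heat transfer to zero:
490.2·0.227·(T − 184.5) + 216.6·2.01·(T − 15.33) + 217.8·0.466·(T − 15.33) = 0
111.28(T − 184.5) + 435.37(T − 15.33) + 101.49(T − 15.33) = 0
648.14 T = 28760
T = 28760 / 648.14 = 44.4 °C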